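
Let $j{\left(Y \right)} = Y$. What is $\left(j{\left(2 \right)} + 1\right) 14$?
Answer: $42$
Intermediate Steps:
$\left(j{\left(2 \right)} + 1\right) 14 = \left(2 + 1\right) 14 = 3 \cdot 14 = 42$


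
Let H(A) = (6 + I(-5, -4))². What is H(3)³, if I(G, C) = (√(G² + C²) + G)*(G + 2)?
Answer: 2113166880 - 330021216*√41 ≈ 32.963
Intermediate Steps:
I(G, C) = (2 + G)*(G + √(C² + G²)) (I(G, C) = (√(C² + G²) + G)*(2 + G) = (G + √(C² + G²))*(2 + G) = (2 + G)*(G + √(C² + G²)))
H(A) = (21 - 3*√41)² (H(A) = (6 + ((-5)² + 2*(-5) + 2*√((-4)² + (-5)²) - 5*√((-4)² + (-5)²)))² = (6 + (25 - 10 + 2*√(16 + 25) - 5*√(16 + 25)))² = (6 + (25 - 10 + 2*√41 - 5*√41))² = (6 + (15 - 3*√41))² = (21 - 3*√41)²)
H(3)³ = (810 - 126*√41)³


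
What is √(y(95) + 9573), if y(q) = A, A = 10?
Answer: 37*√7 ≈ 97.893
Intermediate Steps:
y(q) = 10
√(y(95) + 9573) = √(10 + 9573) = √9583 = 37*√7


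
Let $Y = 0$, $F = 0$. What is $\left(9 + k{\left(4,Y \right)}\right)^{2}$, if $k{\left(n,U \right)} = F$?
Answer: $81$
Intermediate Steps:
$k{\left(n,U \right)} = 0$
$\left(9 + k{\left(4,Y \right)}\right)^{2} = \left(9 + 0\right)^{2} = 9^{2} = 81$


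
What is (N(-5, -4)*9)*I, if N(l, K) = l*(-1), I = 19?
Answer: 855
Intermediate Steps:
N(l, K) = -l
(N(-5, -4)*9)*I = (-1*(-5)*9)*19 = (5*9)*19 = 45*19 = 855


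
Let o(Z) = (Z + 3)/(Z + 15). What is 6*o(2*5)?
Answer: 78/25 ≈ 3.1200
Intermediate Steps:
o(Z) = (3 + Z)/(15 + Z)
6*o(2*5) = 6*((3 + 2*5)/(15 + 2*5)) = 6*((3 + 10)/(15 + 10)) = 6*(13/25) = 78/25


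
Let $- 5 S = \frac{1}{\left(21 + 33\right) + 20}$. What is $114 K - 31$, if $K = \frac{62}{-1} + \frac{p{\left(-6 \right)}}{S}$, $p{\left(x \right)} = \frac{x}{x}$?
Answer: $-49279$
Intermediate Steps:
$p{\left(x \right)} = 1$
$S = - \frac{1}{370}$ ($S = - \frac{1}{5 \left(\left(21 + 33\right) + 20\right)} = - \frac{1}{5 \left(54 + 20\right)} = - \frac{1}{5 \cdot 74} = \left(- \frac{1}{5}\right) \frac{1}{74} = - \frac{1}{370} \approx -0.0027027$)
$K = -432$ ($K = \frac{62}{-1} + 1 \frac{1}{- \frac{1}{370}} = 62 \left(-1\right) + 1 \left(-370\right) = -62 - 370 = -432$)
$114 K - 31 = 114 \left(-432\right) - 31 = -49248 - 31 = -49279$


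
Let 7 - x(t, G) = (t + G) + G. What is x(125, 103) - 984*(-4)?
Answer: 3612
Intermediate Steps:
x(t, G) = 7 - t - 2*G (x(t, G) = 7 - ((t + G) + G) = 7 - ((G + t) + G) = 7 - (t + 2*G) = 7 + (-t - 2*G) = 7 - t - 2*G)
x(125, 103) - 984*(-4) = (7 - 1*125 - 2*103) - 984*(-4) = (7 - 125 - 206) + 3936 = -324 + 3936 = 3612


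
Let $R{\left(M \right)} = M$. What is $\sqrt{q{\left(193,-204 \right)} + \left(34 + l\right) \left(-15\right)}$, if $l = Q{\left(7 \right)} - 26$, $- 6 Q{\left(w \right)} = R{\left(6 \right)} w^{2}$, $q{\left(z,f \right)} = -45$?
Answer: $\sqrt{570} \approx 23.875$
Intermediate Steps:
$Q{\left(w \right)} = - w^{2}$ ($Q{\left(w \right)} = - \frac{6 w^{2}}{6} = - w^{2}$)
$l = -75$ ($l = - 7^{2} - 26 = \left(-1\right) 49 - 26 = -49 - 26 = -75$)
$\sqrt{q{\left(193,-204 \right)} + \left(34 + l\right) \left(-15\right)} = \sqrt{-45 + \left(34 - 75\right) \left(-15\right)} = \sqrt{-45 - -615} = \sqrt{-45 + 615} = \sqrt{570}$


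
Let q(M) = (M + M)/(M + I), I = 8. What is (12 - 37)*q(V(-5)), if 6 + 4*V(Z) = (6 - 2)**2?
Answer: -250/21 ≈ -11.905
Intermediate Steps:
V(Z) = 5/2 (V(Z) = -3/2 + (6 - 2)**2/4 = -3/2 + (1/4)*4**2 = -3/2 + (1/4)*16 = -3/2 + 4 = 5/2)
q(M) = 2*M/(8 + M) (q(M) = (M + M)/(M + 8) = (2*M)/(8 + M) = 2*M/(8 + M))
(12 - 37)*q(V(-5)) = (12 - 37)*(2*(5/2)/(8 + 5/2)) = -50*5/(2*21/2) = -50*5*2/(2*21) = -25*10/21 = -250/21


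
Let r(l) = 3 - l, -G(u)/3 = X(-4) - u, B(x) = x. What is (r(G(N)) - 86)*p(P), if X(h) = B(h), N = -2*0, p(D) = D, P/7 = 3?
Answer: -1995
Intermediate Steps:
P = 21 (P = 7*3 = 21)
N = 0
X(h) = h
G(u) = 12 + 3*u (G(u) = -3*(-4 - u) = 12 + 3*u)
(r(G(N)) - 86)*p(P) = ((3 - (12 + 3*0)) - 86)*21 = ((3 - (12 + 0)) - 86)*21 = ((3 - 1*12) - 86)*21 = ((3 - 12) - 86)*21 = (-9 - 86)*21 = -95*21 = -1995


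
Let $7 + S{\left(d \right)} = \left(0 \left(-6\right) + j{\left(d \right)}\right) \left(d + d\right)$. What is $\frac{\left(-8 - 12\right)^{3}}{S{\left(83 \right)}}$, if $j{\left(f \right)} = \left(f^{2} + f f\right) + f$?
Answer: $- \frac{8000}{2300919} \approx -0.0034769$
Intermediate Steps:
$j{\left(f \right)} = f + 2 f^{2}$ ($j{\left(f \right)} = \left(f^{2} + f^{2}\right) + f = 2 f^{2} + f = f + 2 f^{2}$)
$S{\left(d \right)} = -7 + 2 d^{2} \left(1 + 2 d\right)$ ($S{\left(d \right)} = -7 + \left(0 \left(-6\right) + d \left(1 + 2 d\right)\right) \left(d + d\right) = -7 + \left(0 + d \left(1 + 2 d\right)\right) 2 d = -7 + d \left(1 + 2 d\right) 2 d = -7 + 2 d^{2} \left(1 + 2 d\right)$)
$\frac{\left(-8 - 12\right)^{3}}{S{\left(83 \right)}} = \frac{\left(-8 - 12\right)^{3}}{-7 + 83^{2} \left(2 + 4 \cdot 83\right)} = \frac{\left(-20\right)^{3}}{-7 + 6889 \left(2 + 332\right)} = - \frac{8000}{-7 + 6889 \cdot 334} = - \frac{8000}{-7 + 2300926} = - \frac{8000}{2300919}$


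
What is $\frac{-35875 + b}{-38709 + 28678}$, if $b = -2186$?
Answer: $\frac{38061}{10031} \approx 3.7943$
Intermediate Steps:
$\frac{-35875 + b}{-38709 + 28678} = \frac{-35875 - 2186}{-38709 + 28678} = - \frac{38061}{-10031} = \left(-38061\right) \left(- \frac{1}{10031}\right) = \frac{38061}{10031}$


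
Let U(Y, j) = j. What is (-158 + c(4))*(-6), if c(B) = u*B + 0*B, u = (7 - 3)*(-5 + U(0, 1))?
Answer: 1332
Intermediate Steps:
u = -16 (u = (7 - 3)*(-5 + 1) = 4*(-4) = -16)
c(B) = -16*B (c(B) = -16*B + 0*B = -16*B + 0 = -16*B)
(-158 + c(4))*(-6) = (-158 - 16*4)*(-6) = (-158 - 64)*(-6) = -222*(-6) = 1332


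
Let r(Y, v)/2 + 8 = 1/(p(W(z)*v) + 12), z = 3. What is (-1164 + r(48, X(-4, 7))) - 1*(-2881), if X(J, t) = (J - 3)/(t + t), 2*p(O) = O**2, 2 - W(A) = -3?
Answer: 205837/121 ≈ 1701.1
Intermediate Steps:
W(A) = 5 (W(A) = 2 - 1*(-3) = 2 + 3 = 5)
p(O) = O**2/2
X(J, t) = (-3 + J)/(2*t) (X(J, t) = (-3 + J)/((2*t)) = (-3 + J)*(1/(2*t)) = (-3 + J)/(2*t))
r(Y, v) = -16 + 2/(12 + 25*v**2/2) (r(Y, v) = -16 + 2/((5*v)**2/2 + 12) = -16 + 2/((25*v**2)/2 + 12) = -16 + 2/(25*v**2/2 + 12) = -16 + 2/(12 + 25*v**2/2))
(-1164 + r(48, X(-4, 7))) - 1*(-2881) = (-1164 + 20*(-19 - 20*(-3 - 4)**2/196)/(24 + 25*((1/2)*(-3 - 4)/7)**2)) - 1*(-2881) = (-1164 + 20*(-19 - 20*((1/2)*(1/7)*(-7))**2)/(24 + 25*((1/2)*(1/7)*(-7))**2)) + 2881 = (-1164 + 20*(-19 - 20*(-1/2)**2)/(24 + 25*(-1/2)**2)) + 2881 = (-1164 + 20*(-19 - 20*1/4)/(24 + 25*(1/4))) + 2881 = (-1164 + 20*(-19 - 5)/(24 + 25/4)) + 2881 = (-1164 + 20*(-24)/(121/4)) + 2881 = (-1164 + 20*(4/121)*(-24)) + 2881 = (-1164 - 1920/121) + 2881 = -142764/121 + 2881 = 205837/121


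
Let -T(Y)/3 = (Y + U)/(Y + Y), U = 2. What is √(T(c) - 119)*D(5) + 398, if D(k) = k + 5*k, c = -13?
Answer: 398 + 15*I*√81302/13 ≈ 398.0 + 329.0*I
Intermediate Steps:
D(k) = 6*k
T(Y) = -3*(2 + Y)/(2*Y) (T(Y) = -3*(Y + 2)/(Y + Y) = -3*(2 + Y)/(2*Y))
√(T(c) - 119)*D(5) + 398 = √((-3/2 - 3/(-13)) - 119)*(6*5) + 398 = √((-3/2 - 3*(-1/13)) - 119)*30 + 398 = √((-3/2 + 3/13) - 119)*30 + 398 = √(-33/26 - 119)*30 + 398 = √(-3127/26)*30 + 398 = (I*√81302/26)*30 + 398 = 15*I*√81302/13 + 398 = 398 + 15*I*√81302/13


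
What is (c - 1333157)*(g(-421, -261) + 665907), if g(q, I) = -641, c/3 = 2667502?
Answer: 4436891131834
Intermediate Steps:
c = 8002506 (c = 3*2667502 = 8002506)
(c - 1333157)*(g(-421, -261) + 665907) = (8002506 - 1333157)*(-641 + 665907) = 6669349*665266 = 4436891131834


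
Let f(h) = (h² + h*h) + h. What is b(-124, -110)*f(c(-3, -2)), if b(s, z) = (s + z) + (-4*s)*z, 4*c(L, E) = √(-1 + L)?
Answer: 27397 - 27397*I ≈ 27397.0 - 27397.0*I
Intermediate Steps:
c(L, E) = √(-1 + L)/4
f(h) = h + 2*h² (f(h) = (h² + h²) + h = 2*h² + h = h + 2*h²)
b(s, z) = s + z - 4*s*z (b(s, z) = (s + z) - 4*s*z = s + z - 4*s*z)
b(-124, -110)*f(c(-3, -2)) = (-124 - 110 - 4*(-124)*(-110))*((√(-1 - 3)/4)*(1 + 2*(√(-1 - 3)/4))) = (-124 - 110 - 54560)*((√(-4)/4)*(1 + 2*(√(-4)/4))) = -54794*(2*I)/4*(1 + 2*((2*I)/4)) = -54794*I/2*(1 + 2*(I/2)) = -54794*I/2*(1 + I) = -27397*I*(1 + I)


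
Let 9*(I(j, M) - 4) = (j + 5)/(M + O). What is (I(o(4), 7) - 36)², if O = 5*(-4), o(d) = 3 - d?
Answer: 14047504/13689 ≈ 1026.2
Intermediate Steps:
O = -20
I(j, M) = 4 + (5 + j)/(9*(-20 + M)) (I(j, M) = 4 + ((j + 5)/(M - 20))/9 = 4 + ((5 + j)/(-20 + M))/9 = 4 + (5 + j)/(9*(-20 + M)))
(I(o(4), 7) - 36)² = ((-715 + (3 - 1*4) + 36*7)/(9*(-20 + 7)) - 36)² = ((⅑)*(-715 + (3 - 4) + 252)/(-13) - 36)² = ((⅑)*(-1/13)*(-715 - 1 + 252) - 36)² = ((⅑)*(-1/13)*(-464) - 36)² = (464/117 - 36)² = (-3748/117)² = 14047504/13689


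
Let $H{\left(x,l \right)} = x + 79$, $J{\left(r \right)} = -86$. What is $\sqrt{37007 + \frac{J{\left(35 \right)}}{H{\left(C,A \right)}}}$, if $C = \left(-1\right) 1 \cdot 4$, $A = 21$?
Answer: $\frac{\sqrt{8326317}}{15} \approx 192.37$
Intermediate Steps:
$C = -4$ ($C = \left(-1\right) 4 = -4$)
$H{\left(x,l \right)} = 79 + x$
$\sqrt{37007 + \frac{J{\left(35 \right)}}{H{\left(C,A \right)}}} = \sqrt{37007 - \frac{86}{79 - 4}} = \sqrt{37007 - \frac{86}{75}} = \sqrt{\frac{2775439}{75}} = \frac{\sqrt{8326317}}{15}$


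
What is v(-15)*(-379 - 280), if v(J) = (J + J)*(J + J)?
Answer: -593100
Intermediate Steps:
v(J) = 4*J² (v(J) = (2*J)*(2*J) = 4*J²)
v(-15)*(-379 - 280) = (4*(-15)²)*(-379 - 280) = (4*225)*(-659) = 900*(-659) = -593100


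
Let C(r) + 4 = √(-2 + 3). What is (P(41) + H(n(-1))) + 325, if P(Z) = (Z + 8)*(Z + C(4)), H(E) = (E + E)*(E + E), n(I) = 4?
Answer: 2251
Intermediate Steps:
C(r) = -3 (C(r) = -4 + √(-2 + 3) = -4 + √1 = -4 + 1 = -3)
H(E) = 4*E² (H(E) = (2*E)*(2*E) = 4*E²)
P(Z) = (-3 + Z)*(8 + Z) (P(Z) = (Z + 8)*(Z - 3) = (8 + Z)*(-3 + Z) = (-3 + Z)*(8 + Z))
(P(41) + H(n(-1))) + 325 = ((-24 + 41² + 5*41) + 4*4²) + 325 = ((-24 + 1681 + 205) + 4*16) + 325 = (1862 + 64) + 325 = 1926 + 325 = 2251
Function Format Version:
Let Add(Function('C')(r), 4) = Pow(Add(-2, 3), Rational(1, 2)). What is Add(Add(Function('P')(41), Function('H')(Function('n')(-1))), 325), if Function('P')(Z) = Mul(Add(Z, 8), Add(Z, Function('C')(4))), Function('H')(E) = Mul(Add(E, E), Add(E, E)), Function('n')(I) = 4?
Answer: 2251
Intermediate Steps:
Function('C')(r) = -3 (Function('C')(r) = Add(-4, Pow(Add(-2, 3), Rational(1, 2))) = Add(-4, Pow(1, Rational(1, 2))) = Add(-4, 1) = -3)
Function('H')(E) = Mul(4, Pow(E, 2)) (Function('H')(E) = Mul(Mul(2, E), Mul(2, E)) = Mul(4, Pow(E, 2)))
Function('P')(Z) = Mul(Add(-3, Z), Add(8, Z)) (Function('P')(Z) = Mul(Add(Z, 8), Add(Z, -3)) = Mul(Add(8, Z), Add(-3, Z)) = Mul(Add(-3, Z), Add(8, Z)))
Add(Add(Function('P')(41), Function('H')(Function('n')(-1))), 325) = Add(Add(Add(-24, Pow(41, 2), Mul(5, 41)), Mul(4, Pow(4, 2))), 325) = Add(Add(Add(-24, 1681, 205), Mul(4, 16)), 325) = Add(Add(1862, 64), 325) = Add(1926, 325) = 2251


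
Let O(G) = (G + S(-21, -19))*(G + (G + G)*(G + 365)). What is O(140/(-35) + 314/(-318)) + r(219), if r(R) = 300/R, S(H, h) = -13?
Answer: 18980988241120/293436567 ≈ 64685.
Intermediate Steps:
O(G) = (-13 + G)*(G + 2*G*(365 + G)) (O(G) = (G - 13)*(G + (G + G)*(G + 365)) = (-13 + G)*(G + (2*G)*(365 + G)) = (-13 + G)*(G + 2*G*(365 + G)))
O(140/(-35) + 314/(-318)) + r(219) = (140/(-35) + 314/(-318))*(-9503 + 2*(140/(-35) + 314/(-318))**2 + 705*(140/(-35) + 314/(-318))) + 300/219 = (140*(-1/35) + 314*(-1/318))*(-9503 + 2*(140*(-1/35) + 314*(-1/318))**2 + 705*(140*(-1/35) + 314*(-1/318))) + 300*(1/219) = (-4 - 157/159)*(-9503 + 2*(-4 - 157/159)**2 + 705*(-4 - 157/159)) + 100/73 = -793*(-9503 + 2*(-793/159)**2 + 705*(-793/159))/159 + 100/73 = -793*(-9503 + 2*(628849/25281) - 186355/53)/159 + 100/73 = -793*(-9503 + 1257698/25281 - 186355/53)/159 + 100/73 = -793/159*(-327878980/25281) + 100/73 = 260008031140/4019679 + 100/73 = 18980988241120/293436567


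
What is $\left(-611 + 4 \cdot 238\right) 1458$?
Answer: $497178$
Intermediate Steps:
$\left(-611 + 4 \cdot 238\right) 1458 = \left(-611 + 952\right) 1458 = 341 \cdot 1458 = 497178$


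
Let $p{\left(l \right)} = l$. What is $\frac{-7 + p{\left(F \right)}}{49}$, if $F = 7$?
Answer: $0$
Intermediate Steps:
$\frac{-7 + p{\left(F \right)}}{49} = \frac{-7 + 7}{49} = 0 \cdot \frac{1}{49} = 0$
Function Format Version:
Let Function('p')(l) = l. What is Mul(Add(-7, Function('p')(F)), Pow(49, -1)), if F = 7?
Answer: 0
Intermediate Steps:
Mul(Add(-7, Function('p')(F)), Pow(49, -1)) = Mul(Add(-7, 7), Pow(49, -1)) = Mul(0, Rational(1, 49)) = 0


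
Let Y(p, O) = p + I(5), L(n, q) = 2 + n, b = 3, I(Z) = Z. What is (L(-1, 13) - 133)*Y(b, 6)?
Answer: -1056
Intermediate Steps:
Y(p, O) = 5 + p (Y(p, O) = p + 5 = 5 + p)
(L(-1, 13) - 133)*Y(b, 6) = ((2 - 1) - 133)*(5 + 3) = (1 - 133)*8 = -132*8 = -1056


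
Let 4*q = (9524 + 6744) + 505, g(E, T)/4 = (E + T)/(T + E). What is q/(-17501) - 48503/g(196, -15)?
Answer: -212216944/17501 ≈ -12126.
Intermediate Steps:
g(E, T) = 4 (g(E, T) = 4*((E + T)/(T + E)) = 4*((E + T)/(E + T)) = 4*1 = 4)
q = 16773/4 (q = ((9524 + 6744) + 505)/4 = (16268 + 505)/4 = (¼)*16773 = 16773/4 ≈ 4193.3)
q/(-17501) - 48503/g(196, -15) = (16773/4)/(-17501) - 48503/4 = (16773/4)*(-1/17501) - 48503*¼ = -16773/70004 - 48503/4 = -212216944/17501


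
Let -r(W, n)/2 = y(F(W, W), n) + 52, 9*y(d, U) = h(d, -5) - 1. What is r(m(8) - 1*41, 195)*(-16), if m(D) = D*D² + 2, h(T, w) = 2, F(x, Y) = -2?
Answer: 15008/9 ≈ 1667.6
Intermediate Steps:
m(D) = 2 + D³ (m(D) = D³ + 2 = 2 + D³)
y(d, U) = ⅑ (y(d, U) = (2 - 1)/9 = (⅑)*1 = ⅑)
r(W, n) = -938/9 (r(W, n) = -2*(⅑ + 52) = -2*469/9 = -938/9)
r(m(8) - 1*41, 195)*(-16) = -938/9*(-16) = 15008/9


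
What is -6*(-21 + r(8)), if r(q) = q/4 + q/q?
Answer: 108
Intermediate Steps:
r(q) = 1 + q/4 (r(q) = q*(1/4) + 1 = q/4 + 1 = 1 + q/4)
-6*(-21 + r(8)) = -6*(-21 + (1 + (1/4)*8)) = -6*(-21 + (1 + 2)) = -6*(-21 + 3) = -6*(-18) = 108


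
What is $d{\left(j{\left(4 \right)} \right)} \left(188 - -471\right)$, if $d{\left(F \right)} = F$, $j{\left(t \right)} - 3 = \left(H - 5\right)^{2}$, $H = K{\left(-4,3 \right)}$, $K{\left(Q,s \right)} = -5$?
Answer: $67877$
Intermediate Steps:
$H = -5$
$j{\left(t \right)} = 103$ ($j{\left(t \right)} = 3 + \left(-5 - 5\right)^{2} = 3 + \left(-10\right)^{2} = 3 + 100 = 103$)
$d{\left(j{\left(4 \right)} \right)} \left(188 - -471\right) = 103 \left(188 - -471\right) = 103 \left(188 + 471\right) = 103 \cdot 659 = 67877$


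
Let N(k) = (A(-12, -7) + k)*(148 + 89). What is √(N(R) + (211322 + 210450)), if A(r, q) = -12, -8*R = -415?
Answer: √6899558/4 ≈ 656.67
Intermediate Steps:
R = 415/8 (R = -⅛*(-415) = 415/8 ≈ 51.875)
N(k) = -2844 + 237*k (N(k) = (-12 + k)*(148 + 89) = (-12 + k)*237 = -2844 + 237*k)
√(N(R) + (211322 + 210450)) = √((-2844 + 237*(415/8)) + (211322 + 210450)) = √((-2844 + 98355/8) + 421772) = √(75603/8 + 421772) = √(3449779/8) = √6899558/4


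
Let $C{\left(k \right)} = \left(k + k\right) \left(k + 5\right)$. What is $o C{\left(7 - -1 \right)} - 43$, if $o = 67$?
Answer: $13893$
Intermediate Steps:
$C{\left(k \right)} = 2 k \left(5 + k\right)$
$o C{\left(7 - -1 \right)} - 43 = 67 \cdot 2 \left(7 - -1\right) \left(5 + \left(7 - -1\right)\right) - 43 = 67 \cdot 2 \left(7 + 1\right) \left(5 + \left(7 + 1\right)\right) - 43 = 67 \cdot 2 \cdot 8 \left(5 + 8\right) - 43 = 67 \cdot 2 \cdot 8 \cdot 13 - 43 = 67 \cdot 208 - 43 = 13936 - 43 = 13893$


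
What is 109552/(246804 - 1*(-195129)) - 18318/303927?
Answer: 8400160670/44771790297 ≈ 0.18762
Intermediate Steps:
109552/(246804 - 1*(-195129)) - 18318/303927 = 109552/(246804 + 195129) - 18318*1/303927 = 109552/441933 - 6106/101309 = 8400160670/44771790297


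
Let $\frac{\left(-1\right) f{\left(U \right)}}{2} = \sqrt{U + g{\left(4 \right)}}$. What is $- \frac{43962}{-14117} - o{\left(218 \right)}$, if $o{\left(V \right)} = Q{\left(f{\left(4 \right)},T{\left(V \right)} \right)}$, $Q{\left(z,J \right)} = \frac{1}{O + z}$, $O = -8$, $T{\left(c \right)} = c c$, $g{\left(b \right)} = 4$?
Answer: $\frac{189965}{56468} - \frac{\sqrt{2}}{8} \approx 3.1873$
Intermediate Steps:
$T{\left(c \right)} = c^{2}$
$f{\left(U \right)} = - 2 \sqrt{4 + U}$ ($f{\left(U \right)} = - 2 \sqrt{U + 4} = - 2 \sqrt{4 + U}$)
$Q{\left(z,J \right)} = \frac{1}{-8 + z}$
$o{\left(V \right)} = \frac{1}{-8 - 4 \sqrt{2}}$ ($o{\left(V \right)} = \frac{1}{-8 - 2 \sqrt{4 + 4}} = \frac{1}{-8 - 2 \sqrt{8}} = \frac{1}{-8 - 2 \cdot 2 \sqrt{2}} = \frac{1}{-8 - 4 \sqrt{2}}$)
$- \frac{43962}{-14117} - o{\left(218 \right)} = - \frac{43962}{-14117} - \left(- \frac{1}{4} + \frac{\sqrt{2}}{8}\right) = \left(-43962\right) \left(- \frac{1}{14117}\right) + \left(\frac{1}{4} - \frac{\sqrt{2}}{8}\right) = \frac{43962}{14117} + \left(\frac{1}{4} - \frac{\sqrt{2}}{8}\right) = \frac{189965}{56468} - \frac{\sqrt{2}}{8}$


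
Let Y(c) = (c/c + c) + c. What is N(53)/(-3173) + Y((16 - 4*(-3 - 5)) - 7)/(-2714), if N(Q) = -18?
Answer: -214507/8611522 ≈ -0.024909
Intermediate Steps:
Y(c) = 1 + 2*c (Y(c) = (1 + c) + c = 1 + 2*c)
N(53)/(-3173) + Y((16 - 4*(-3 - 5)) - 7)/(-2714) = -18/(-3173) + (1 + 2*((16 - 4*(-3 - 5)) - 7))/(-2714) = -18*(-1/3173) + (1 + 2*((16 - 4*(-8)) - 7))*(-1/2714) = 18/3173 + (1 + 2*((16 + 32) - 7))*(-1/2714) = 18/3173 + (1 + 2*(48 - 7))*(-1/2714) = 18/3173 + (1 + 2*41)*(-1/2714) = 18/3173 + (1 + 82)*(-1/2714) = 18/3173 + 83*(-1/2714) = 18/3173 - 83/2714 = -214507/8611522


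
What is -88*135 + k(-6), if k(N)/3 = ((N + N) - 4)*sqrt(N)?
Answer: -11880 - 48*I*sqrt(6) ≈ -11880.0 - 117.58*I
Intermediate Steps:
k(N) = 3*sqrt(N)*(-4 + 2*N) (k(N) = 3*(((N + N) - 4)*sqrt(N)) = 3*((2*N - 4)*sqrt(N)) = 3*((-4 + 2*N)*sqrt(N)) = 3*(sqrt(N)*(-4 + 2*N)) = 3*sqrt(N)*(-4 + 2*N))
-88*135 + k(-6) = -88*135 + 6*sqrt(-6)*(-2 - 6) = -11880 + 6*(I*sqrt(6))*(-8) = -11880 - 48*I*sqrt(6)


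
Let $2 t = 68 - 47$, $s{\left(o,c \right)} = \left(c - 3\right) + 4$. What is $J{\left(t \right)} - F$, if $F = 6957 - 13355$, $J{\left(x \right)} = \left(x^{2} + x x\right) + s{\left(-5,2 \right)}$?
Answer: $\frac{13243}{2} \approx 6621.5$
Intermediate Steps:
$s{\left(o,c \right)} = 1 + c$ ($s{\left(o,c \right)} = \left(-3 + c\right) + 4 = 1 + c$)
$t = \frac{21}{2}$ ($t = \frac{68 - 47}{2} = \frac{1}{2} \cdot 21 = \frac{21}{2} \approx 10.5$)
$J{\left(x \right)} = 3 + 2 x^{2}$ ($J{\left(x \right)} = \left(x^{2} + x x\right) + \left(1 + 2\right) = \left(x^{2} + x^{2}\right) + 3 = 2 x^{2} + 3 = 3 + 2 x^{2}$)
$F = -6398$
$J{\left(t \right)} - F = \left(3 + 2 \left(\frac{21}{2}\right)^{2}\right) - -6398 = \left(3 + 2 \cdot \frac{441}{4}\right) + 6398 = \left(3 + \frac{441}{2}\right) + 6398 = \frac{447}{2} + 6398 = \frac{13243}{2}$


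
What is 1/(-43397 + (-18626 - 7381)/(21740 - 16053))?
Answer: -5687/246824746 ≈ -2.3041e-5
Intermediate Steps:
1/(-43397 + (-18626 - 7381)/(21740 - 16053)) = 1/(-43397 - 26007/5687) = 1/(-246824746/5687) = -5687/246824746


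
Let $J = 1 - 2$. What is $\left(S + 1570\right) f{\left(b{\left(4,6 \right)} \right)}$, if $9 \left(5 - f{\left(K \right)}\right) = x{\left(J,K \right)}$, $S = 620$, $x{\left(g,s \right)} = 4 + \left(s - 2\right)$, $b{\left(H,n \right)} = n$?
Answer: $\frac{27010}{3} \approx 9003.3$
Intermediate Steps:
$J = -1$
$x{\left(g,s \right)} = 2 + s$ ($x{\left(g,s \right)} = 4 + \left(-2 + s\right) = 2 + s$)
$f{\left(K \right)} = \frac{43}{9} - \frac{K}{9}$ ($f{\left(K \right)} = 5 - \frac{2 + K}{9} = 5 - \left(\frac{2}{9} + \frac{K}{9}\right) = \frac{43}{9} - \frac{K}{9}$)
$\left(S + 1570\right) f{\left(b{\left(4,6 \right)} \right)} = \left(620 + 1570\right) \left(\frac{43}{9} - \frac{2}{3}\right) = 2190 \left(\frac{43}{9} - \frac{2}{3}\right) = 2190 \cdot \frac{37}{9} = \frac{27010}{3}$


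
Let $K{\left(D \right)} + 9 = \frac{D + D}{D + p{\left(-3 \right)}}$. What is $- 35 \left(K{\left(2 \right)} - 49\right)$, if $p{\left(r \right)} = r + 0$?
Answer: $2170$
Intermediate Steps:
$p{\left(r \right)} = r$
$K{\left(D \right)} = -9 + \frac{2 D}{-3 + D}$ ($K{\left(D \right)} = -9 + \frac{D + D}{D - 3} = -9 + \frac{2 D}{-3 + D}$)
$- 35 \left(K{\left(2 \right)} - 49\right) = - 35 \left(\frac{27 - 14}{-3 + 2} - 49\right) = - 35 \left(\frac{27 - 14}{-1} - 49\right) = - 35 \left(\left(-1\right) 13 - 49\right) = - 35 \left(-13 - 49\right) = \left(-35\right) \left(-62\right) = 2170$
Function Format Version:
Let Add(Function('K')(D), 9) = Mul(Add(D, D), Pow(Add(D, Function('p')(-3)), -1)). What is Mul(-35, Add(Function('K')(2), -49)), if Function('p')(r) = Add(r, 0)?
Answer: 2170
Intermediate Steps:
Function('p')(r) = r
Function('K')(D) = Add(-9, Mul(2, D, Pow(Add(-3, D), -1))) (Function('K')(D) = Add(-9, Mul(Add(D, D), Pow(Add(D, -3), -1))) = Add(-9, Mul(Mul(2, D), Pow(Add(-3, D), -1))) = Add(-9, Mul(2, D, Pow(Add(-3, D), -1))))
Mul(-35, Add(Function('K')(2), -49)) = Mul(-35, Add(Mul(Pow(Add(-3, 2), -1), Add(27, Mul(-7, 2))), -49)) = Mul(-35, Add(Mul(Pow(-1, -1), Add(27, -14)), -49)) = Mul(-35, Add(Mul(-1, 13), -49)) = Mul(-35, Add(-13, -49)) = Mul(-35, -62) = 2170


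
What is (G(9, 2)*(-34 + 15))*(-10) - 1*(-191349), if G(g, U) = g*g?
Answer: 206739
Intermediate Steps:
G(g, U) = g²
(G(9, 2)*(-34 + 15))*(-10) - 1*(-191349) = (9²*(-34 + 15))*(-10) - 1*(-191349) = (81*(-19))*(-10) + 191349 = -1539*(-10) + 191349 = 15390 + 191349 = 206739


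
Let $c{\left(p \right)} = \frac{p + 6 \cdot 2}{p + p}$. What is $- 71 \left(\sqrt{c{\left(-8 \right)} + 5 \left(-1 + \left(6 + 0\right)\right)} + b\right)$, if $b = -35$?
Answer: $2485 - \frac{213 \sqrt{11}}{2} \approx 2131.8$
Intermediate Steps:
$c{\left(p \right)} = \frac{12 + p}{2 p}$ ($c{\left(p \right)} = \frac{p + 12}{2 p} = \left(12 + p\right) \frac{1}{2 p} = \frac{12 + p}{2 p}$)
$- 71 \left(\sqrt{c{\left(-8 \right)} + 5 \left(-1 + \left(6 + 0\right)\right)} + b\right) = - 71 \left(\sqrt{\frac{12 - 8}{2 \left(-8\right)} + 5 \left(-1 + \left(6 + 0\right)\right)} - 35\right) = - 71 \left(\sqrt{\frac{1}{2} \left(- \frac{1}{8}\right) 4 + 5 \left(-1 + 6\right)} - 35\right) = - 71 \left(\sqrt{- \frac{1}{4} + 5 \cdot 5} - 35\right) = - 71 \left(\sqrt{- \frac{1}{4} + 25} - 35\right) = - 71 \left(\sqrt{\frac{99}{4}} - 35\right) = - 71 \left(\frac{3 \sqrt{11}}{2} - 35\right) = - 71 \left(-35 + \frac{3 \sqrt{11}}{2}\right) = 2485 - \frac{213 \sqrt{11}}{2}$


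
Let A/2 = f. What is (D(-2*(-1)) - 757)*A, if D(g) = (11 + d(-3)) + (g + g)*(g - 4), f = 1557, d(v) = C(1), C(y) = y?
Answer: -2344842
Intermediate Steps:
d(v) = 1
A = 3114 (A = 2*1557 = 3114)
D(g) = 12 + 2*g*(-4 + g) (D(g) = (11 + 1) + (g + g)*(g - 4) = 12 + (2*g)*(-4 + g) = 12 + 2*g*(-4 + g))
(D(-2*(-1)) - 757)*A = ((12 - (-16)*(-1) + 2*(-2*(-1))**2) - 757)*3114 = ((12 - 8*2 + 2*2**2) - 757)*3114 = ((12 - 16 + 2*4) - 757)*3114 = ((12 - 16 + 8) - 757)*3114 = (4 - 757)*3114 = -753*3114 = -2344842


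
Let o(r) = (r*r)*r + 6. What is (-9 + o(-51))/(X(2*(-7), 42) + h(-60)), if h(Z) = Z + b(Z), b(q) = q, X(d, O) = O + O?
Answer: 22109/6 ≈ 3684.8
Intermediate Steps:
X(d, O) = 2*O
o(r) = 6 + r**3 (o(r) = r**2*r + 6 = r**3 + 6 = 6 + r**3)
h(Z) = 2*Z (h(Z) = Z + Z = 2*Z)
(-9 + o(-51))/(X(2*(-7), 42) + h(-60)) = (-9 + (6 + (-51)**3))/(2*42 + 2*(-60)) = (-9 + (6 - 132651))/(84 - 120) = (-9 - 132645)/(-36) = -132654*(-1/36) = 22109/6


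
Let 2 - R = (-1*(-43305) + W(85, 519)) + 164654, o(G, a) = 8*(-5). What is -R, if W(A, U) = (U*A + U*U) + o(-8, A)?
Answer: 521393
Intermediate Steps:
o(G, a) = -40
W(A, U) = -40 + U² + A*U (W(A, U) = (U*A + U*U) - 40 = (A*U + U²) - 40 = (U² + A*U) - 40 = -40 + U² + A*U)
R = -521393 (R = 2 - ((-1*(-43305) + (-40 + 519² + 85*519)) + 164654) = 2 - ((43305 + (-40 + 269361 + 44115)) + 164654) = 2 - ((43305 + 313436) + 164654) = 2 - (356741 + 164654) = 2 - 1*521395 = 2 - 521395 = -521393)
-R = -1*(-521393) = 521393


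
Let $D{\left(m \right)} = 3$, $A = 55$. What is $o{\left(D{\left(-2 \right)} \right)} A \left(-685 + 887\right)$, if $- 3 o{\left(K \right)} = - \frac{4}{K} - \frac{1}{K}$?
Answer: $\frac{55550}{9} \approx 6172.2$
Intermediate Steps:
$o{\left(K \right)} = \frac{5}{3 K}$ ($o{\left(K \right)} = - \frac{- \frac{4}{K} - \frac{1}{K}}{3} = - \frac{\left(-5\right) \frac{1}{K}}{3} = \frac{5}{3 K}$)
$o{\left(D{\left(-2 \right)} \right)} A \left(-685 + 887\right) = \frac{5}{3 \cdot 3} \cdot 55 \left(-685 + 887\right) = \frac{5}{3} \cdot \frac{1}{3} \cdot 55 \cdot 202 = \frac{5}{9} \cdot 55 \cdot 202 = \frac{275}{9} \cdot 202 = \frac{55550}{9}$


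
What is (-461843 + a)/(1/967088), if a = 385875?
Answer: -73467741184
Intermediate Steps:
(-461843 + a)/(1/967088) = (-461843 + 385875)/(1/967088) = -75968/1/967088 = -75968*967088 = -73467741184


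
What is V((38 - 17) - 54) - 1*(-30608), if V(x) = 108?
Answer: 30716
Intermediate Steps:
V((38 - 17) - 54) - 1*(-30608) = 108 - 1*(-30608) = 108 + 30608 = 30716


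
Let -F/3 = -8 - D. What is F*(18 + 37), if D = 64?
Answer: 11880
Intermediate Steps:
F = 216 (F = -3*(-8 - 1*64) = -3*(-8 - 64) = -3*(-72) = 216)
F*(18 + 37) = 216*(18 + 37) = 216*55 = 11880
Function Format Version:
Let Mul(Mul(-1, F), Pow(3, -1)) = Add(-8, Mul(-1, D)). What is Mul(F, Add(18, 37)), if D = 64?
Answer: 11880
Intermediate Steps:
F = 216 (F = Mul(-3, Add(-8, Mul(-1, 64))) = Mul(-3, Add(-8, -64)) = Mul(-3, -72) = 216)
Mul(F, Add(18, 37)) = Mul(216, Add(18, 37)) = Mul(216, 55) = 11880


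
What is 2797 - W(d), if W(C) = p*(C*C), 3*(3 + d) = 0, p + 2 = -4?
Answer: 2851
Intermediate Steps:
p = -6 (p = -2 - 4 = -6)
d = -3 (d = -3 + (⅓)*0 = -3 + 0 = -3)
W(C) = -6*C² (W(C) = -6*C*C = -6*C²)
2797 - W(d) = 2797 - (-6)*(-3)² = 2797 - (-6)*9 = 2797 - 1*(-54) = 2797 + 54 = 2851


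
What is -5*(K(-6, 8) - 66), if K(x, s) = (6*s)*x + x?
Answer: 1800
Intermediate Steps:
K(x, s) = x + 6*s*x (K(x, s) = 6*s*x + x = x + 6*s*x)
-5*(K(-6, 8) - 66) = -5*(-6*(1 + 6*8) - 66) = -5*(-6*(1 + 48) - 66) = -5*(-6*49 - 66) = -5*(-294 - 66) = -5*(-360) = 1800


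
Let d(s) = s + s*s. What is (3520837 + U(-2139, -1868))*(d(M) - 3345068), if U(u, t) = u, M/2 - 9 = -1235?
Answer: 9376570131232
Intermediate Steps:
M = -2452 (M = 18 + 2*(-1235) = 18 - 2470 = -2452)
d(s) = s + s²
(3520837 + U(-2139, -1868))*(d(M) - 3345068) = (3520837 - 2139)*(-2452*(1 - 2452) - 3345068) = 3518698*(-2452*(-2451) - 3345068) = 3518698*(6009852 - 3345068) = 3518698*2664784 = 9376570131232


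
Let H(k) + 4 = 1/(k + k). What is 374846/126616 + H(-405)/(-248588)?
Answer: 9434750811917/3186865843560 ≈ 2.9605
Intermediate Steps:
H(k) = -4 + 1/(2*k) (H(k) = -4 + 1/(k + k) = -4 + 1/(2*k))
374846/126616 + H(-405)/(-248588) = 374846/126616 + (-4 + (1/2)/(-405))/(-248588) = 374846*(1/126616) + (-4 + (1/2)*(-1/405))*(-1/248588) = 187423/63308 + (-4 - 1/810)*(-1/248588) = 187423/63308 - 3241/810*(-1/248588) = 187423/63308 + 3241/201356280 = 9434750811917/3186865843560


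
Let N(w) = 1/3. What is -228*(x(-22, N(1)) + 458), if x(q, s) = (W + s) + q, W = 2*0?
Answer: -99484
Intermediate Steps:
N(w) = ⅓
W = 0
x(q, s) = q + s (x(q, s) = (0 + s) + q = s + q = q + s)
-228*(x(-22, N(1)) + 458) = -228*((-22 + ⅓) + 458) = -228*(-65/3 + 458) = -228*1309/3 = -99484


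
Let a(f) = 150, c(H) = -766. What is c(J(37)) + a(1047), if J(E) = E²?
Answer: -616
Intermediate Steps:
c(J(37)) + a(1047) = -766 + 150 = -616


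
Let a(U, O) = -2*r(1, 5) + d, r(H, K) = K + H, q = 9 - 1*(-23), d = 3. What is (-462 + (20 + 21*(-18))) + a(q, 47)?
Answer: -829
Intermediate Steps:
q = 32 (q = 9 + 23 = 32)
r(H, K) = H + K
a(U, O) = -9 (a(U, O) = -2*(1 + 5) + 3 = -2*6 + 3 = -12 + 3 = -9)
(-462 + (20 + 21*(-18))) + a(q, 47) = (-462 + (20 + 21*(-18))) - 9 = (-462 + (20 - 378)) - 9 = (-462 - 358) - 9 = -820 - 9 = -829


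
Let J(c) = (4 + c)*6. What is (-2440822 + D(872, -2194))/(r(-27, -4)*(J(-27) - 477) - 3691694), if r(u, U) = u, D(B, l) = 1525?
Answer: 2439297/3675089 ≈ 0.66374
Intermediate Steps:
J(c) = 24 + 6*c
(-2440822 + D(872, -2194))/(r(-27, -4)*(J(-27) - 477) - 3691694) = (-2440822 + 1525)/(-27*((24 + 6*(-27)) - 477) - 3691694) = -2439297/(-27*((24 - 162) - 477) - 3691694) = -2439297/(-27*(-138 - 477) - 3691694) = -2439297/(-27*(-615) - 3691694) = -2439297/(16605 - 3691694) = -2439297/(-3675089) = -2439297*(-1/3675089) = 2439297/3675089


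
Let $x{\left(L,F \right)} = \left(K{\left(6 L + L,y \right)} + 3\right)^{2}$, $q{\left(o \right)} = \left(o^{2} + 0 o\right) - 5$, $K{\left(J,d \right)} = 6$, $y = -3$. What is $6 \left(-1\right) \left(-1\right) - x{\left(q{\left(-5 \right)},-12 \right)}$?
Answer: $-75$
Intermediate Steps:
$q{\left(o \right)} = -5 + o^{2}$ ($q{\left(o \right)} = \left(o^{2} + 0\right) - 5 = o^{2} - 5 = -5 + o^{2}$)
$x{\left(L,F \right)} = 81$ ($x{\left(L,F \right)} = \left(6 + 3\right)^{2} = 9^{2} = 81$)
$6 \left(-1\right) \left(-1\right) - x{\left(q{\left(-5 \right)},-12 \right)} = 6 \left(-1\right) \left(-1\right) - 81 = \left(-6\right) \left(-1\right) - 81 = 6 - 81 = -75$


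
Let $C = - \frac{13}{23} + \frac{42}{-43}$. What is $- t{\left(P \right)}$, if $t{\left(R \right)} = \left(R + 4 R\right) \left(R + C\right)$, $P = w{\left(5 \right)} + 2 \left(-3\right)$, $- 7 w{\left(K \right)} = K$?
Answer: $- \frac{13432130}{48461} \approx -277.17$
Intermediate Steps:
$C = - \frac{1525}{989}$ ($C = \left(-13\right) \frac{1}{23} + 42 \left(- \frac{1}{43}\right) = - \frac{13}{23} - \frac{42}{43} = - \frac{1525}{989} \approx -1.542$)
$w{\left(K \right)} = - \frac{K}{7}$
$P = - \frac{47}{7}$ ($P = \left(- \frac{1}{7}\right) 5 + 2 \left(-3\right) = - \frac{5}{7} - 6 = - \frac{47}{7} \approx -6.7143$)
$t{\left(R \right)} = 5 R \left(- \frac{1525}{989} + R\right)$ ($t{\left(R \right)} = \left(R + 4 R\right) \left(R - \frac{1525}{989}\right) = 5 R \left(- \frac{1525}{989} + R\right)$)
$- t{\left(P \right)} = - \frac{5 \left(-47\right) \left(-1525 + 989 \left(- \frac{47}{7}\right)\right)}{989 \cdot 7} = - \frac{5 \left(-47\right) \left(-1525 - \frac{46483}{7}\right)}{989 \cdot 7} = - \frac{5 \left(-47\right) \left(-57158\right)}{989 \cdot 7 \cdot 7} = \left(-1\right) \frac{13432130}{48461} = - \frac{13432130}{48461}$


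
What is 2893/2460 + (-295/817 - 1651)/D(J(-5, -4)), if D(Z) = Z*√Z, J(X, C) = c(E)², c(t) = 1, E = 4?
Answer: -3316574939/2009820 ≈ -1650.2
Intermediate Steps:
J(X, C) = 1 (J(X, C) = 1² = 1)
D(Z) = Z^(3/2)
2893/2460 + (-295/817 - 1651)/D(J(-5, -4)) = 2893/2460 + (-295/817 - 1651)/(1^(3/2)) = 2893*(1/2460) + (-295*1/817 - 1651)/1 = 2893/2460 + (-295/817 - 1651)*1 = 2893/2460 - 1349162/817*1 = 2893/2460 - 1349162/817 = -3316574939/2009820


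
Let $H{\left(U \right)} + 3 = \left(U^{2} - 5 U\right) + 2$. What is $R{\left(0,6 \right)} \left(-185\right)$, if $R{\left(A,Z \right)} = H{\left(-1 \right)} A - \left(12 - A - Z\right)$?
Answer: $1110$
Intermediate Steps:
$H{\left(U \right)} = -1 + U^{2} - 5 U$ ($H{\left(U \right)} = -3 + \left(\left(U^{2} - 5 U\right) + 2\right) = -3 + \left(2 + U^{2} - 5 U\right) = -1 + U^{2} - 5 U$)
$R{\left(A,Z \right)} = -12 + Z + 6 A$ ($R{\left(A,Z \right)} = \left(-1 + \left(-1\right)^{2} - -5\right) A - \left(12 - A - Z\right) = \left(-1 + 1 + 5\right) A + \left(-12 + A + Z\right) = 5 A + \left(-12 + A + Z\right) = -12 + Z + 6 A$)
$R{\left(0,6 \right)} \left(-185\right) = \left(-12 + 6 + 6 \cdot 0\right) \left(-185\right) = \left(-12 + 6 + 0\right) \left(-185\right) = \left(-6\right) \left(-185\right) = 1110$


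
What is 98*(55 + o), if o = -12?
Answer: 4214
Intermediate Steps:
98*(55 + o) = 98*(55 - 12) = 98*43 = 4214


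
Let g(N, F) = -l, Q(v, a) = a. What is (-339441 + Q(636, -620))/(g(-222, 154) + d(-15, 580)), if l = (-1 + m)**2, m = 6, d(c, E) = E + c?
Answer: -340061/540 ≈ -629.74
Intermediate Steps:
l = 25 (l = (-1 + 6)**2 = 5**2 = 25)
g(N, F) = -25 (g(N, F) = -1*25 = -25)
(-339441 + Q(636, -620))/(g(-222, 154) + d(-15, 580)) = (-339441 - 620)/(-25 + (580 - 15)) = -340061/(-25 + 565) = -340061/540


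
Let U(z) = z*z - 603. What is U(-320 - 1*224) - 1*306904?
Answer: -11571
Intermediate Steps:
U(z) = -603 + z**2 (U(z) = z**2 - 603 = -603 + z**2)
U(-320 - 1*224) - 1*306904 = (-603 + (-320 - 1*224)**2) - 1*306904 = (-603 + (-320 - 224)**2) - 306904 = (-603 + (-544)**2) - 306904 = (-603 + 295936) - 306904 = 295333 - 306904 = -11571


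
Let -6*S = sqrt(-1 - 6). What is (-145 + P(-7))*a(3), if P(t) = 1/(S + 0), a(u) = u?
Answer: -435 + 18*I*sqrt(7)/7 ≈ -435.0 + 6.8034*I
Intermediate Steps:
S = -I*sqrt(7)/6 (S = -sqrt(-1 - 6)/6 = -I*sqrt(7)/6 ≈ -0.44096*I)
P(t) = 6*I*sqrt(7)/7 (P(t) = 1/(-I*sqrt(7)/6 + 0) = 1/(-I*sqrt(7)/6) = 6*I*sqrt(7)/7)
(-145 + P(-7))*a(3) = (-145 + 6*I*sqrt(7)/7)*3 = -435 + 18*I*sqrt(7)/7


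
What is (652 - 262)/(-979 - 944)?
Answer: -130/641 ≈ -0.20281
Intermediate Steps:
(652 - 262)/(-979 - 944) = 390/(-1923) = 390*(-1/1923) = -130/641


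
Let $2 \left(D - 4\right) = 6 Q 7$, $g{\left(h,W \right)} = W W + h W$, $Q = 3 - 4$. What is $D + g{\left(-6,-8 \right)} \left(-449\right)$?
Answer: $-50305$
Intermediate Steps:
$Q = -1$
$g{\left(h,W \right)} = W^{2} + W h$
$D = -17$ ($D = 4 + \frac{6 \left(-1\right) 7}{2} = 4 + \frac{\left(-6\right) 7}{2} = 4 + \frac{1}{2} \left(-42\right) = 4 - 21 = -17$)
$D + g{\left(-6,-8 \right)} \left(-449\right) = -17 + - 8 \left(-8 - 6\right) \left(-449\right) = -17 + \left(-8\right) \left(-14\right) \left(-449\right) = -17 + 112 \left(-449\right) = -17 - 50288 = -50305$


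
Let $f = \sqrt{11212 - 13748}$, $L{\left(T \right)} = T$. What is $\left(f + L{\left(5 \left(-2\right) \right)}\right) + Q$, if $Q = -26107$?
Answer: $-26117 + 2 i \sqrt{634} \approx -26117.0 + 50.359 i$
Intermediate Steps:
$f = 2 i \sqrt{634}$ ($f = \sqrt{-2536} = 2 i \sqrt{634} \approx 50.359 i$)
$\left(f + L{\left(5 \left(-2\right) \right)}\right) + Q = \left(2 i \sqrt{634} + 5 \left(-2\right)\right) - 26107 = \left(2 i \sqrt{634} - 10\right) - 26107 = \left(-10 + 2 i \sqrt{634}\right) - 26107 = -26117 + 2 i \sqrt{634}$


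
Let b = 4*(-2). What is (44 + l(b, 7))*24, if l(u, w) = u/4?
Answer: 1008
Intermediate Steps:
b = -8
l(u, w) = u/4 (l(u, w) = u*(1/4) = u/4)
(44 + l(b, 7))*24 = (44 + (1/4)*(-8))*24 = (44 - 2)*24 = 42*24 = 1008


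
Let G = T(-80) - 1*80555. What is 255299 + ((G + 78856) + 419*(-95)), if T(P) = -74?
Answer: 213721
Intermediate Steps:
G = -80629 (G = -74 - 1*80555 = -74 - 80555 = -80629)
255299 + ((G + 78856) + 419*(-95)) = 255299 + ((-80629 + 78856) + 419*(-95)) = 255299 + (-1773 - 39805) = 255299 - 41578 = 213721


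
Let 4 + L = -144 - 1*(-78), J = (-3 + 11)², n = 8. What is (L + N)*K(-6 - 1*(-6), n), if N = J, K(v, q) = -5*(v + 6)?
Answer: 180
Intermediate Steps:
K(v, q) = -30 - 5*v (K(v, q) = -5*(6 + v) = -30 - 5*v)
J = 64 (J = 8² = 64)
N = 64
L = -70 (L = -4 + (-144 - 1*(-78)) = -4 + (-144 + 78) = -4 - 66 = -70)
(L + N)*K(-6 - 1*(-6), n) = (-70 + 64)*(-30 - 5*(-6 - 1*(-6))) = -6*(-30 - 5*(-6 + 6)) = -6*(-30 - 5*0) = -6*(-30 + 0) = -6*(-30) = 180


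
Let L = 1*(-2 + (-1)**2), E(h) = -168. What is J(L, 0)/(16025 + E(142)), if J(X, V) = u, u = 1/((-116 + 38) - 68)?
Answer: -1/2315122 ≈ -4.3194e-7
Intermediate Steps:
L = -1 (L = 1*(-2 + 1) = 1*(-1) = -1)
u = -1/146 (u = 1/(-78 - 68) = 1/(-146) = -1/146 ≈ -0.0068493)
J(X, V) = -1/146
J(L, 0)/(16025 + E(142)) = -1/(146*(16025 - 168)) = -1/146/15857 = -1/146*1/15857 = -1/2315122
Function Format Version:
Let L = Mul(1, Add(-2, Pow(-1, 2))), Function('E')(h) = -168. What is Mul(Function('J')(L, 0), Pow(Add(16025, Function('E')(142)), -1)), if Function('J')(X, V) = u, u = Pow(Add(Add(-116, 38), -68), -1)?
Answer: Rational(-1, 2315122) ≈ -4.3194e-7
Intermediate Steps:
L = -1 (L = Mul(1, Add(-2, 1)) = Mul(1, -1) = -1)
u = Rational(-1, 146) (u = Pow(Add(-78, -68), -1) = Pow(-146, -1) = Rational(-1, 146) ≈ -0.0068493)
Function('J')(X, V) = Rational(-1, 146)
Mul(Function('J')(L, 0), Pow(Add(16025, Function('E')(142)), -1)) = Mul(Rational(-1, 146), Pow(Add(16025, -168), -1)) = Mul(Rational(-1, 146), Pow(15857, -1)) = Mul(Rational(-1, 146), Rational(1, 15857)) = Rational(-1, 2315122)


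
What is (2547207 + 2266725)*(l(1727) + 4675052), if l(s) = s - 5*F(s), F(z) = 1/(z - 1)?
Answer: 19429319709344334/863 ≈ 2.2514e+13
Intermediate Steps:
F(z) = 1/(-1 + z)
l(s) = s - 5/(-1 + s)
(2547207 + 2266725)*(l(1727) + 4675052) = (2547207 + 2266725)*((-5 + 1727*(-1 + 1727))/(-1 + 1727) + 4675052) = 4813932*((-5 + 1727*1726)/1726 + 4675052) = 4813932*((-5 + 2980802)/1726 + 4675052) = 4813932*((1/1726)*2980797 + 4675052) = 4813932*(2980797/1726 + 4675052) = 4813932*(8072120549/1726) = 19429319709344334/863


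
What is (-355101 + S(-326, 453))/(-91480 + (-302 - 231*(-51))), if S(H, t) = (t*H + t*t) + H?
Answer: 297896/80001 ≈ 3.7237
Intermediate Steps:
S(H, t) = H + t² + H*t (S(H, t) = (H*t + t²) + H = (t² + H*t) + H = H + t² + H*t)
(-355101 + S(-326, 453))/(-91480 + (-302 - 231*(-51))) = (-355101 + (-326 + 453² - 326*453))/(-91480 + (-302 - 231*(-51))) = (-355101 + (-326 + 205209 - 147678))/(-91480 + (-302 + 11781)) = (-355101 + 57205)/(-91480 + 11479) = -297896/(-80001) = -297896*(-1/80001) = 297896/80001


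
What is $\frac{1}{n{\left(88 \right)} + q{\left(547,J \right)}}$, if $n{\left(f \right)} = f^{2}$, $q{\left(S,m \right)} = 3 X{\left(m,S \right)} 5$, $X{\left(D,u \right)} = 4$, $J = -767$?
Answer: $\frac{1}{7804} \approx 0.00012814$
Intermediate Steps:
$q{\left(S,m \right)} = 60$ ($q{\left(S,m \right)} = 3 \cdot 4 \cdot 5 = 12 \cdot 5 = 60$)
$\frac{1}{n{\left(88 \right)} + q{\left(547,J \right)}} = \frac{1}{88^{2} + 60} = \frac{1}{7744 + 60} = \frac{1}{7804}$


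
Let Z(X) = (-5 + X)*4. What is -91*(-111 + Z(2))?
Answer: 11193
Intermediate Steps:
Z(X) = -20 + 4*X
-91*(-111 + Z(2)) = -91*(-111 + (-20 + 4*2)) = -91*(-111 + (-20 + 8)) = -91*(-111 - 12) = -91*(-123) = 11193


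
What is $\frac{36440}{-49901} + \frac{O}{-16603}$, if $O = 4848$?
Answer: $- \frac{846933368}{828506303} \approx -1.0222$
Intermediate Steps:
$\frac{36440}{-49901} + \frac{O}{-16603} = \frac{36440}{-49901} + \frac{4848}{-16603} = 36440 \left(- \frac{1}{49901}\right) + 4848 \left(- \frac{1}{16603}\right) = - \frac{36440}{49901} - \frac{4848}{16603} = - \frac{846933368}{828506303}$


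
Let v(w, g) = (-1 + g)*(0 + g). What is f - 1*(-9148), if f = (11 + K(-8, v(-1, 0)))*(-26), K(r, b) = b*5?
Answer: 8862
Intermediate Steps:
v(w, g) = g*(-1 + g) (v(w, g) = (-1 + g)*g = g*(-1 + g))
K(r, b) = 5*b
f = -286 (f = (11 + 5*(0*(-1 + 0)))*(-26) = (11 + 5*(0*(-1)))*(-26) = (11 + 5*0)*(-26) = (11 + 0)*(-26) = 11*(-26) = -286)
f - 1*(-9148) = -286 - 1*(-9148) = -286 + 9148 = 8862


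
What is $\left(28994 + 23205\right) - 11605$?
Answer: $40594$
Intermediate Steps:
$\left(28994 + 23205\right) - 11605 = 52199 - 11605 = 40594$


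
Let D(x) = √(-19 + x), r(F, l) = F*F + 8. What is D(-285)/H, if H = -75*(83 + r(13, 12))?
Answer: -I*√19/4875 ≈ -0.00089413*I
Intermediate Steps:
r(F, l) = 8 + F² (r(F, l) = F² + 8 = 8 + F²)
H = -19500 (H = -75*(83 + (8 + 13²)) = -75*(83 + (8 + 169)) = -75*(83 + 177) = -75*260 = -19500)
D(-285)/H = √(-19 - 285)/(-19500) = √(-304)*(-1/19500) = (4*I*√19)*(-1/19500) = -I*√19/4875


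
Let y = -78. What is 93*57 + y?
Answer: 5223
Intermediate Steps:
93*57 + y = 93*57 - 78 = 5301 - 78 = 5223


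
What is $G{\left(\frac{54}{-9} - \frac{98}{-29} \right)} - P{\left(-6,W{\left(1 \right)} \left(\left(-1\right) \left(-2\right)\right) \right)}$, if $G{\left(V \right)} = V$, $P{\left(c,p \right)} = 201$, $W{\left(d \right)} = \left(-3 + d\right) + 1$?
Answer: $- \frac{5905}{29} \approx -203.62$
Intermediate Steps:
$W{\left(d \right)} = -2 + d$
$G{\left(\frac{54}{-9} - \frac{98}{-29} \right)} - P{\left(-6,W{\left(1 \right)} \left(\left(-1\right) \left(-2\right)\right) \right)} = \left(\frac{54}{-9} - \frac{98}{-29}\right) - 201 = \left(54 \left(- \frac{1}{9}\right) - - \frac{98}{29}\right) - 201 = \left(-6 + \frac{98}{29}\right) - 201 = - \frac{76}{29} - 201 = - \frac{5905}{29}$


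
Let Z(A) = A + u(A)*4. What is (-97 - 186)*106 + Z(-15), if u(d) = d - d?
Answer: -30013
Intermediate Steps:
u(d) = 0
Z(A) = A (Z(A) = A + 0*4 = A + 0 = A)
(-97 - 186)*106 + Z(-15) = (-97 - 186)*106 - 15 = -283*106 - 15 = -29998 - 15 = -30013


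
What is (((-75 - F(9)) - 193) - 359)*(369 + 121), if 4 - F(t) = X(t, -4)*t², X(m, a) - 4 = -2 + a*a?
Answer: 405230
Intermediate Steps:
X(m, a) = 2 + a² (X(m, a) = 4 + (-2 + a*a) = 4 + (-2 + a²) = 2 + a²)
F(t) = 4 - 18*t² (F(t) = 4 - (2 + (-4)²)*t² = 4 - (2 + 16)*t² = 4 - 18*t²)
(((-75 - F(9)) - 193) - 359)*(369 + 121) = (((-75 - (4 - 18*9²)) - 193) - 359)*(369 + 121) = (((-75 - (4 - 18*81)) - 193) - 359)*490 = (((-75 - (4 - 1458)) - 193) - 359)*490 = (((-75 - 1*(-1454)) - 193) - 359)*490 = (((-75 + 1454) - 193) - 359)*490 = ((1379 - 193) - 359)*490 = (1186 - 359)*490 = 827*490 = 405230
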